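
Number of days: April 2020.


Month: April (month 4)
April has 30 days

30 days


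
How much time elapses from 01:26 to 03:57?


2h 31m

End time in minutes: 3×60 + 57 = 237
Start time in minutes: 1×60 + 26 = 86
Difference = 237 - 86 = 151 minutes
= 2 hours 31 minutes


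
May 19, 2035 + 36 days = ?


Start: May 19, 2035
Add 36 days
May 19 → June 1: 31 - 19 + 1 = 13 days (36 - 13 = 23 left)
June 1 + 23 = June 24, 2035

June 24, 2035


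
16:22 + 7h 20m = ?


23:42

Start: 982 minutes from midnight
Add: 440 minutes
Total: 1422 minutes
Hours: 1422 ÷ 60 = 23 remainder 42


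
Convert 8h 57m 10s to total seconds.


Hours: 8 × 3600 = 28800
Minutes: 57 × 60 = 3420
Seconds: 10
Total = 28800 + 3420 + 10 = 32230

32230 seconds


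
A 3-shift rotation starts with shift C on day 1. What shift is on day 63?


Shift B

Shifts: A, B, C
Start: C (index 2)
Day 63: (2 + 63 - 1) mod 3
= 64 mod 3
= 1
Index 1 → shift B


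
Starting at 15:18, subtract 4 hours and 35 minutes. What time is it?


Start: 918 minutes from midnight
Subtract: 275 minutes
Remaining: 918 - 275 = 643
Hours: 10, Minutes: 43

10:43


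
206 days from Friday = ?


Monday

Start: Friday (index 4)
(4 + 206) mod 7
= 210 mod 7
= 0
Index 0 → Monday


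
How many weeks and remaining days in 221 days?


Weeks: 221 ÷ 7 = 31 remainder 4

31 weeks 4 days


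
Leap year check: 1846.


Rules: divisible by 4 AND (not by 100 OR by 400)
1846 ÷ 4 = 461 remainder 2 → not divisible by 4
Not divisible by 4 → not a leap year

No


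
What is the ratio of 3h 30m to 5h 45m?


14:23 (0.61)

Duration 1: 210 minutes
Duration 2: 345 minutes
Ratio = 210:345
GCD = 15
Simplified = 14:23
As a decimal: 14/23 ≈ 0.61


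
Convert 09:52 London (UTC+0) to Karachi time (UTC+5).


14:52

Time difference = UTC+5 - UTC+0 = +5 hours
New hour = (9 + 5) mod 24
= 14 mod 24 = 14
Minutes unchanged → 14:52


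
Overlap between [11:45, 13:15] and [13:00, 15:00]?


Meeting A: 705-795 (in minutes from midnight)
Meeting B: 780-900
Overlap start = max(705, 780) = 780
Overlap end = min(795, 900) = 795
Overlap = max(0, 795 - 780) = 15 min

15 minutes


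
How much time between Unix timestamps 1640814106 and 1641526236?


712130 seconds (197.8 hours / 8.24 days)

Difference = 1641526236 - 1640814106 = 712130 seconds
In hours: 712130 / 3600 ≈ 197.8
In days: 712130 / 86400 ≈ 8.24


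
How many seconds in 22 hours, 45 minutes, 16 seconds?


81916 seconds

Hours: 22 × 3600 = 79200
Minutes: 45 × 60 = 2700
Seconds: 16
Total = 79200 + 2700 + 16 = 81916


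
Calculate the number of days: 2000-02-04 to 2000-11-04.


274 days

From February 4, 2000 to November 4, 2000
Rest of February 2000: 29 - 4 = 25
Full months: March 31, April 30, May 31, June 30, July 31, August 31, September 30, October 31
Days into November 2000: 4
Total = 25 + 31 + 30 + 31 + 30 + 31 + 31 + 30 + 31 + 4 = 274 days


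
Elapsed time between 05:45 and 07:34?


End time in minutes: 7×60 + 34 = 454
Start time in minutes: 5×60 + 45 = 345
Difference = 454 - 345 = 109 minutes
= 1 hours 49 minutes

1h 49m


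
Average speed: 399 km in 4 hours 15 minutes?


93.9 km/h

Distance: 399 km
Time: 4h 15m = 255 min = 255/60 = 17/4 hours
Speed = 399 ÷ (17/4) = 399 × 4 / 17 = 1596/17 ≈ 93.9 km/h


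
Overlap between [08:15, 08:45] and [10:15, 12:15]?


Meeting A: 495-525 (in minutes from midnight)
Meeting B: 615-735
Overlap start = max(495, 615) = 615
Overlap end = min(525, 735) = 525
Overlap = max(0, 525 - 615) = 0 min

0 minutes


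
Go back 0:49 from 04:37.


03:48

Start: 277 minutes from midnight
Subtract: 49 minutes
Remaining: 277 - 49 = 228
Hours: 3, Minutes: 48


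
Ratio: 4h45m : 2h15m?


19:9 (2.11)

Duration 1: 285 minutes
Duration 2: 135 minutes
Ratio = 285:135
GCD = 15
Simplified = 19:9
As a decimal: 19/9 ≈ 2.11


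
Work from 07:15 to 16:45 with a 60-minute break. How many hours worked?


Total time = (16×60+45) - (7×60+15)
= 1005 - 435 = 570 min
Minus break: 570 - 60 = 510 min
= 8h 30m

8h 30m (510 minutes)


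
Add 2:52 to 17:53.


20:45

Start: 1073 minutes from midnight
Add: 172 minutes
Total: 1245 minutes
Hours: 1245 ÷ 60 = 20 remainder 45


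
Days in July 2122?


Month: July (month 7)
July has 31 days

31 days


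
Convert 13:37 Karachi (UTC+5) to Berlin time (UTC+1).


Time difference = UTC+1 - UTC+5 = -4 hours
New hour = (13 -4) mod 24
= 9 mod 24 = 9
Minutes unchanged → 09:37

09:37


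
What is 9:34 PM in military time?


21:34

Input: 9:34 PM
PM: 9 + 12 = 21


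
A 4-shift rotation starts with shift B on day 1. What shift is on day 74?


Shift C

Shifts: A, B, C, D
Start: B (index 1)
Day 74: (1 + 74 - 1) mod 4
= 74 mod 4
= 2
Index 2 → shift C


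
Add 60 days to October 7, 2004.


December 6, 2004

Start: October 7, 2004
Add 60 days
October 7 → November 1: 31 - 7 + 1 = 25 days (60 - 25 = 35 left)
November 1 → December 1: 30 - 1 + 1 = 30 days (35 - 30 = 5 left)
December 1 + 5 = December 6, 2004


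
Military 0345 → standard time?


Hour: 3
3 < 12 → AM

3:45 AM


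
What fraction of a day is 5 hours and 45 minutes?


Total minutes: 5×60 + 45 = 345
Day = 24×60 = 1440 minutes
Fraction = 345/1440 ≈ 0.2396
As a percentage: 345/1440 × 100 ≈ 23.96%

0.2396 (23.96%)


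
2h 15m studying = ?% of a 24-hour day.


9.4%

Time: 135 minutes
Day: 1440 minutes
Percentage = (135/1440) × 100 ≈ 9.4%


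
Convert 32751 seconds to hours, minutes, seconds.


9h 5m 51s

Hours: 32751 ÷ 3600 = 9 remainder 351
Minutes: 351 ÷ 60 = 5 remainder 51
Seconds: 51


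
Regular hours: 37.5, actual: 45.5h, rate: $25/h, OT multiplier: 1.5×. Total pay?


$1237.50

Regular: 37.5h × $25 = $937.50
Overtime: 45.5 - 37.5 = 8.0h
OT pay: 8.0h × $25 × 1.5 = $300.00
Total = $937.50 + $300.00 = $1237.50


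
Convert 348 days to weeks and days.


Weeks: 348 ÷ 7 = 49 remainder 5

49 weeks 5 days


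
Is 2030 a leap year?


No

Rules: divisible by 4 AND (not by 100 OR by 400)
2030 ÷ 4 = 507 remainder 2 → not divisible by 4
Not divisible by 4 → not a leap year


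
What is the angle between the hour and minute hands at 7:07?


Hour hand = 7×30 + 7×0.5 = 213.5°
Minute hand = 7×6 = 42°
Difference = |213.5 - 42| = 171.5°

171.5°


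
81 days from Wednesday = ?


Sunday

Start: Wednesday (index 2)
(2 + 81) mod 7
= 83 mod 7
= 6
Index 6 → Sunday


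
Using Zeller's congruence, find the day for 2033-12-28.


Wednesday

Zeller's congruence:
q=28, m=12, k=33, j=20
h = (28 + ⌊13×13/5⌋ + 33 + ⌊33/4⌋ + ⌊20/4⌋ - 2×20) mod 7
= (28 + 33 + 33 + 8 + 5 - 40) mod 7
= 67 mod 7 = 4
h=4 → Wednesday


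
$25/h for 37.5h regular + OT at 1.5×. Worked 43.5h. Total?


Regular: 37.5h × $25 = $937.50
Overtime: 43.5 - 37.5 = 6.0h
OT pay: 6.0h × $25 × 1.5 = $225.00
Total = $937.50 + $225.00 = $1162.50

$1162.50


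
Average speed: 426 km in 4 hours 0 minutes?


106.5 km/h

Distance: 426 km
Time: 4 hours
Speed = 426 / 4 = 106.5 km/h


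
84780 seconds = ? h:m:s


23h 33m 0s

Hours: 84780 ÷ 3600 = 23 remainder 1980
Minutes: 1980 ÷ 60 = 33 remainder 0
Seconds: 0


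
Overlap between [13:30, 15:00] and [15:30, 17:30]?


Meeting A: 810-900 (in minutes from midnight)
Meeting B: 930-1050
Overlap start = max(810, 930) = 930
Overlap end = min(900, 1050) = 900
Overlap = max(0, 900 - 930) = 0 min

0 minutes


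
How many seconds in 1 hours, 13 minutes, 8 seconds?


Hours: 1 × 3600 = 3600
Minutes: 13 × 60 = 780
Seconds: 8
Total = 3600 + 780 + 8 = 4388

4388 seconds


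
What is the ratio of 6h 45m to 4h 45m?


Duration 1: 405 minutes
Duration 2: 285 minutes
Ratio = 405:285
GCD = 15
Simplified = 27:19
As a decimal: 27/19 ≈ 1.42

27:19 (1.42)


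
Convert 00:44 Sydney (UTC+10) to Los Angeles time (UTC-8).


Time difference = UTC-8 - UTC+10 = -18 hours
New hour = (0 -18) mod 24
= -18 mod 24 = 6
Minutes unchanged → 06:44; -18 < 0 → previous day

06:44 (previous day)


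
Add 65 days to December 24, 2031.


February 27, 2032

Start: December 24, 2031
Add 65 days
December 24 → January 1: 31 - 24 + 1 = 8 days (65 - 8 = 57 left)
January 1 → February 1: 31 - 1 + 1 = 31 days (57 - 31 = 26 left)
February 1 + 26 = February 27, 2032


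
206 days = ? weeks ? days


Weeks: 206 ÷ 7 = 29 remainder 3

29 weeks 3 days


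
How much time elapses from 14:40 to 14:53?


0h 13m

End time in minutes: 14×60 + 53 = 893
Start time in minutes: 14×60 + 40 = 880
Difference = 893 - 880 = 13 minutes
= 0 hours 13 minutes


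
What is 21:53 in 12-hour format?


Hour: 21
21 - 12 = 9 → PM

9:53 PM


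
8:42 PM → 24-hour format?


Input: 8:42 PM
PM: 8 + 12 = 20

20:42


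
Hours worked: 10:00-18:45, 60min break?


Total time = (18×60+45) - (10×60+0)
= 1125 - 600 = 525 min
Minus break: 525 - 60 = 465 min
= 7h 45m

7h 45m (465 minutes)


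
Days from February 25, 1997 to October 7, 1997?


224 days

From February 25, 1997 to October 7, 1997
Rest of February 1997: 28 - 25 = 3
Full months: March 31, April 30, May 31, June 30, July 31, August 31, September 30
Days into October 1997: 7
Total = 3 + 31 + 30 + 31 + 30 + 31 + 31 + 30 + 7 = 224 days


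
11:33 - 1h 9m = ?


Start: 693 minutes from midnight
Subtract: 69 minutes
Remaining: 693 - 69 = 624
Hours: 10, Minutes: 24

10:24


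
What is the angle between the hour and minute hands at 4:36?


Hour hand = 4×30 + 36×0.5 = 138.0°
Minute hand = 36×6 = 216°
Difference = |138.0 - 216| = 78.0°

78.0°


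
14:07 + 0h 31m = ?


14:38

Start: 847 minutes from midnight
Add: 31 minutes
Total: 878 minutes
Hours: 878 ÷ 60 = 14 remainder 38


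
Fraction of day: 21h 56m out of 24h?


0.9139 (91.39%)

Total minutes: 21×60 + 56 = 1316
Day = 24×60 = 1440 minutes
Fraction = 1316/1440 ≈ 0.9139
As a percentage: 1316/1440 × 100 ≈ 91.39%


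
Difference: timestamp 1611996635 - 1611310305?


Difference = 1611996635 - 1611310305 = 686330 seconds
In hours: 686330 / 3600 ≈ 190.6
In days: 686330 / 86400 ≈ 7.94

686330 seconds (190.6 hours / 7.94 days)


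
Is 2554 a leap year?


Rules: divisible by 4 AND (not by 100 OR by 400)
2554 ÷ 4 = 638 remainder 2 → not divisible by 4
Not divisible by 4 → not a leap year

No


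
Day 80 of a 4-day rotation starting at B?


Shift A

Shifts: A, B, C, D
Start: B (index 1)
Day 80: (1 + 80 - 1) mod 4
= 80 mod 4
= 0
Index 0 → shift A


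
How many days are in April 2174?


Month: April (month 4)
April has 30 days

30 days


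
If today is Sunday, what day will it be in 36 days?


Monday

Start: Sunday (index 6)
(6 + 36) mod 7
= 42 mod 7
= 0
Index 0 → Monday


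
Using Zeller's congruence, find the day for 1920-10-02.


Saturday

Zeller's congruence:
q=2, m=10, k=20, j=19
h = (2 + ⌊13×11/5⌋ + 20 + ⌊20/4⌋ + ⌊19/4⌋ - 2×19) mod 7
= (2 + 28 + 20 + 5 + 4 - 38) mod 7
= 21 mod 7 = 0
h=0 → Saturday


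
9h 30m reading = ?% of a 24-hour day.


39.6%

Time: 570 minutes
Day: 1440 minutes
Percentage = (570/1440) × 100 ≈ 39.6%


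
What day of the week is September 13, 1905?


Wednesday

Zeller's congruence:
q=13, m=9, k=5, j=19
h = (13 + ⌊13×10/5⌋ + 5 + ⌊5/4⌋ + ⌊19/4⌋ - 2×19) mod 7
= (13 + 26 + 5 + 1 + 4 - 38) mod 7
= 11 mod 7 = 4
h=4 → Wednesday


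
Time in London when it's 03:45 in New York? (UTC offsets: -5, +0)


Time difference = UTC+0 - UTC-5 = +5 hours
New hour = (3 + 5) mod 24
= 8 mod 24 = 8
Minutes unchanged → 08:45

08:45


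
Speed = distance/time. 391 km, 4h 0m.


97.8 km/h

Distance: 391 km
Time: 4 hours
Speed = 391 / 4 ≈ 97.8 km/h


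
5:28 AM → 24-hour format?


Input: 5:28 AM
AM hour stays: 5

05:28


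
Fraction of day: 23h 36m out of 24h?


Total minutes: 23×60 + 36 = 1416
Day = 24×60 = 1440 minutes
Fraction = 1416/1440 ≈ 0.9833
As a percentage: 1416/1440 × 100 ≈ 98.33%

0.9833 (98.33%)


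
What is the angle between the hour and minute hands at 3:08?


Hour hand = 3×30 + 8×0.5 = 94.0°
Minute hand = 8×6 = 48°
Difference = |94.0 - 48| = 46.0°

46.0°


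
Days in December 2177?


31 days

Month: December (month 12)
December has 31 days


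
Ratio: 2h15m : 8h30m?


9:34 (0.26)

Duration 1: 135 minutes
Duration 2: 510 minutes
Ratio = 135:510
GCD = 15
Simplified = 9:34
As a decimal: 9/34 ≈ 0.26


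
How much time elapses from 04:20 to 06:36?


2h 16m

End time in minutes: 6×60 + 36 = 396
Start time in minutes: 4×60 + 20 = 260
Difference = 396 - 260 = 136 minutes
= 2 hours 16 minutes


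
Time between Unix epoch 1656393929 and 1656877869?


483940 seconds (134.4 hours / 5.60 days)

Difference = 1656877869 - 1656393929 = 483940 seconds
In hours: 483940 / 3600 ≈ 134.4
In days: 483940 / 86400 ≈ 5.60


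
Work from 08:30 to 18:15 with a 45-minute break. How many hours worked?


Total time = (18×60+15) - (8×60+30)
= 1095 - 510 = 585 min
Minus break: 585 - 45 = 540 min
= 9h 0m

9h 0m (540 minutes)


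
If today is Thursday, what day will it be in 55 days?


Wednesday

Start: Thursday (index 3)
(3 + 55) mod 7
= 58 mod 7
= 2
Index 2 → Wednesday


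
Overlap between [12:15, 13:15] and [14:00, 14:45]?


Meeting A: 735-795 (in minutes from midnight)
Meeting B: 840-885
Overlap start = max(735, 840) = 840
Overlap end = min(795, 885) = 795
Overlap = max(0, 795 - 840) = 0 min

0 minutes


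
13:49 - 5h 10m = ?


08:39

Start: 829 minutes from midnight
Subtract: 310 minutes
Remaining: 829 - 310 = 519
Hours: 8, Minutes: 39


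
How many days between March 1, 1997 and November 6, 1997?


250 days

From March 1, 1997 to November 6, 1997
Rest of March 1997: 31 - 1 = 30
Full months: April 30, May 31, June 30, July 31, August 31, September 30, October 31
Days into November 1997: 6
Total = 30 + 30 + 31 + 30 + 31 + 31 + 30 + 31 + 6 = 250 days


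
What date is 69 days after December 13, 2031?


Start: December 13, 2031
Add 69 days
December 13 → January 1: 31 - 13 + 1 = 19 days (69 - 19 = 50 left)
January 1 → February 1: 31 - 1 + 1 = 31 days (50 - 31 = 19 left)
February 1 + 19 = February 20, 2032

February 20, 2032


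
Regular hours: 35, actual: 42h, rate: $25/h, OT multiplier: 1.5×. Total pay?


Regular: 35h × $25 = $875.00
Overtime: 42 - 35 = 7h
OT pay: 7h × $25 × 1.5 = $262.50
Total = $875.00 + $262.50 = $1137.50

$1137.50


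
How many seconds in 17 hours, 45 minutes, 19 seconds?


63919 seconds

Hours: 17 × 3600 = 61200
Minutes: 45 × 60 = 2700
Seconds: 19
Total = 61200 + 2700 + 19 = 63919


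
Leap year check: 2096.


Yes

Rules: divisible by 4 AND (not by 100 OR by 400)
2096 ÷ 4 = 524 exactly → divisible by 4
2096 ÷ 100 = 20 remainder 96 → not divisible by 100
Divisible by 4 but not by 100 → leap year


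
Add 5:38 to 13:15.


18:53

Start: 795 minutes from midnight
Add: 338 minutes
Total: 1133 minutes
Hours: 1133 ÷ 60 = 18 remainder 53


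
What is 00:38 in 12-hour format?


Hour: 0
0 → 12 AM (midnight)

12:38 AM


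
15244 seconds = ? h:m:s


Hours: 15244 ÷ 3600 = 4 remainder 844
Minutes: 844 ÷ 60 = 14 remainder 4
Seconds: 4

4h 14m 4s


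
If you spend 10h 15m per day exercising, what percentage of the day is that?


42.7%

Time: 615 minutes
Day: 1440 minutes
Percentage = (615/1440) × 100 ≈ 42.7%


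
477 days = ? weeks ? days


68 weeks 1 days

Weeks: 477 ÷ 7 = 68 remainder 1


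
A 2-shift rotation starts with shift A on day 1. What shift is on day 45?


Shifts: A, B
Start: A (index 0)
Day 45: (0 + 45 - 1) mod 2
= 44 mod 2
= 0
Index 0 → shift A

Shift A


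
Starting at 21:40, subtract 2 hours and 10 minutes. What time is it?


Start: 1300 minutes from midnight
Subtract: 130 minutes
Remaining: 1300 - 130 = 1170
Hours: 19, Minutes: 30

19:30


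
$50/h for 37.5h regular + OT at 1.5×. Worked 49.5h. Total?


$2775.00

Regular: 37.5h × $50 = $1875.00
Overtime: 49.5 - 37.5 = 12.0h
OT pay: 12.0h × $50 × 1.5 = $900.00
Total = $1875.00 + $900.00 = $2775.00


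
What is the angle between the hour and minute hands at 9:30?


105.0°

Hour hand = 9×30 + 30×0.5 = 285.0°
Minute hand = 30×6 = 180°
Difference = |285.0 - 180| = 105.0°


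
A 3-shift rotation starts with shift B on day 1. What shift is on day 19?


Shift B

Shifts: A, B, C
Start: B (index 1)
Day 19: (1 + 19 - 1) mod 3
= 19 mod 3
= 1
Index 1 → shift B


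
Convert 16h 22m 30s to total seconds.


Hours: 16 × 3600 = 57600
Minutes: 22 × 60 = 1320
Seconds: 30
Total = 57600 + 1320 + 30 = 58950

58950 seconds


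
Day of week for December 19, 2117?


Sunday

Zeller's congruence:
q=19, m=12, k=17, j=21
h = (19 + ⌊13×13/5⌋ + 17 + ⌊17/4⌋ + ⌊21/4⌋ - 2×21) mod 7
= (19 + 33 + 17 + 4 + 5 - 42) mod 7
= 36 mod 7 = 1
h=1 → Sunday


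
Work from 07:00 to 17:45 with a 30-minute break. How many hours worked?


10h 15m (615 minutes)

Total time = (17×60+45) - (7×60+0)
= 1065 - 420 = 645 min
Minus break: 645 - 30 = 615 min
= 10h 15m


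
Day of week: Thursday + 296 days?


Start: Thursday (index 3)
(3 + 296) mod 7
= 299 mod 7
= 5
Index 5 → Saturday

Saturday


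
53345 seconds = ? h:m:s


14h 49m 5s

Hours: 53345 ÷ 3600 = 14 remainder 2945
Minutes: 2945 ÷ 60 = 49 remainder 5
Seconds: 5


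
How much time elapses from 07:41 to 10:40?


End time in minutes: 10×60 + 40 = 640
Start time in minutes: 7×60 + 41 = 461
Difference = 640 - 461 = 179 minutes
= 2 hours 59 minutes

2h 59m


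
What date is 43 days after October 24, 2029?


Start: October 24, 2029
Add 43 days
October 24 → November 1: 31 - 24 + 1 = 8 days (43 - 8 = 35 left)
November 1 → December 1: 30 - 1 + 1 = 30 days (35 - 30 = 5 left)
December 1 + 5 = December 6, 2029

December 6, 2029


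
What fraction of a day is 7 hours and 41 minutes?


0.3201 (32.01%)

Total minutes: 7×60 + 41 = 461
Day = 24×60 = 1440 minutes
Fraction = 461/1440 ≈ 0.3201
As a percentage: 461/1440 × 100 ≈ 32.01%


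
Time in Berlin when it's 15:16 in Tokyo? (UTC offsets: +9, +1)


07:16

Time difference = UTC+1 - UTC+9 = -8 hours
New hour = (15 -8) mod 24
= 7 mod 24 = 7
Minutes unchanged → 07:16


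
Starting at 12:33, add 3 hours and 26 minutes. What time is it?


Start: 753 minutes from midnight
Add: 206 minutes
Total: 959 minutes
Hours: 959 ÷ 60 = 15 remainder 59

15:59


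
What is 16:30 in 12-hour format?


Hour: 16
16 - 12 = 4 → PM

4:30 PM


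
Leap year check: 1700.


No

Rules: divisible by 4 AND (not by 100 OR by 400)
1700 ÷ 4 = 425 exactly → divisible by 4
1700 ÷ 100 = 17 exactly → divisible by 100
1700 ÷ 400 = 4 remainder 100 → not divisible by 400
Divisible by 100 but not by 400 → not a leap year


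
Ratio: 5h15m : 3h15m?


Duration 1: 315 minutes
Duration 2: 195 minutes
Ratio = 315:195
GCD = 15
Simplified = 21:13
As a decimal: 21/13 ≈ 1.62

21:13 (1.62)


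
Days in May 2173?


31 days

Month: May (month 5)
May has 31 days


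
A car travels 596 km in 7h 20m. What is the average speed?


81.3 km/h

Distance: 596 km
Time: 7h 20m = 440 min = 440/60 = 22/3 hours
Speed = 596 ÷ (22/3) = 596 × 3 / 22 = 1788/22 ≈ 81.3 km/h


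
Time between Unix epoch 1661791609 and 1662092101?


300492 seconds (83.5 hours / 3.48 days)

Difference = 1662092101 - 1661791609 = 300492 seconds
In hours: 300492 / 3600 ≈ 83.5
In days: 300492 / 86400 ≈ 3.48


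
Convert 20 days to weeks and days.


Weeks: 20 ÷ 7 = 2 remainder 6

2 weeks 6 days


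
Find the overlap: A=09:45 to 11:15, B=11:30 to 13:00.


Meeting A: 585-675 (in minutes from midnight)
Meeting B: 690-780
Overlap start = max(585, 690) = 690
Overlap end = min(675, 780) = 675
Overlap = max(0, 675 - 690) = 0 min

0 minutes


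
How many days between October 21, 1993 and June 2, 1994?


224 days

From October 21, 1993 to June 2, 1994
Rest of October 1993: 31 - 21 = 10
Full months: November 30, December 31, January 31, February 1994 28, March 31, April 30, May 31
Days into June 1994: 2
Total = 10 + 30 + 31 + 31 + 28 + 31 + 30 + 31 + 2 = 224 days


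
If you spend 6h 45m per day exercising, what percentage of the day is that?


Time: 405 minutes
Day: 1440 minutes
Percentage = (405/1440) × 100 ≈ 28.1%

28.1%


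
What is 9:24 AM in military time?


Input: 9:24 AM
AM hour stays: 9

09:24


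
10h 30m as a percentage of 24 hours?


0.4375 (43.75%)

Total minutes: 10×60 + 30 = 630
Day = 24×60 = 1440 minutes
Fraction = 630/1440 = 0.4375
As a percentage: 630/1440 × 100 = 43.75%


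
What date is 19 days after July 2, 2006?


July 21, 2006

Start: July 2, 2006
Add 19 days
July 2 + 19 = July 21, 2006


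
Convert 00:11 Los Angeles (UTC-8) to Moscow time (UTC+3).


11:11

Time difference = UTC+3 - UTC-8 = +11 hours
New hour = (0 + 11) mod 24
= 11 mod 24 = 11
Minutes unchanged → 11:11


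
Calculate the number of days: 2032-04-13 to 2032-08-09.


118 days

From April 13, 2032 to August 9, 2032
Rest of April 2032: 30 - 13 = 17
Full months: May 31, June 30, July 31
Days into August 2032: 9
Total = 17 + 31 + 30 + 31 + 9 = 118 days


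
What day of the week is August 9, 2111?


Sunday

Zeller's congruence:
q=9, m=8, k=11, j=21
h = (9 + ⌊13×9/5⌋ + 11 + ⌊11/4⌋ + ⌊21/4⌋ - 2×21) mod 7
= (9 + 23 + 11 + 2 + 5 - 42) mod 7
= 8 mod 7 = 1
h=1 → Sunday


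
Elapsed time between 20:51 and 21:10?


End time in minutes: 21×60 + 10 = 1270
Start time in minutes: 20×60 + 51 = 1251
Difference = 1270 - 1251 = 19 minutes
= 0 hours 19 minutes

0h 19m


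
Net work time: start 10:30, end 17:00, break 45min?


Total time = (17×60+0) - (10×60+30)
= 1020 - 630 = 390 min
Minus break: 390 - 45 = 345 min
= 5h 45m

5h 45m (345 minutes)


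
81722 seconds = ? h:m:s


Hours: 81722 ÷ 3600 = 22 remainder 2522
Minutes: 2522 ÷ 60 = 42 remainder 2
Seconds: 2

22h 42m 2s


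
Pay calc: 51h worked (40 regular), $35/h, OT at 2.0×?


Regular: 40h × $35 = $1400.00
Overtime: 51 - 40 = 11h
OT pay: 11h × $35 × 2.0 = $770.00
Total = $1400.00 + $770.00 = $2170.00

$2170.00


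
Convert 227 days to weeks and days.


Weeks: 227 ÷ 7 = 32 remainder 3

32 weeks 3 days


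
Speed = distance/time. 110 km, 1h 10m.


94.3 km/h

Distance: 110 km
Time: 1h 10m = 70 min = 70/60 = 7/6 hours
Speed = 110 ÷ (7/6) = 110 × 6 / 7 = 660/7 ≈ 94.3 km/h


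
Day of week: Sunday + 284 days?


Start: Sunday (index 6)
(6 + 284) mod 7
= 290 mod 7
= 3
Index 3 → Thursday

Thursday


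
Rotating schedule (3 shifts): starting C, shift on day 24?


Shift B

Shifts: A, B, C
Start: C (index 2)
Day 24: (2 + 24 - 1) mod 3
= 25 mod 3
= 1
Index 1 → shift B


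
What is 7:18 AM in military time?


07:18

Input: 7:18 AM
AM hour stays: 7


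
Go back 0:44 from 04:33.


03:49

Start: 273 minutes from midnight
Subtract: 44 minutes
Remaining: 273 - 44 = 229
Hours: 3, Minutes: 49


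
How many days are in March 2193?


Month: March (month 3)
March has 31 days

31 days


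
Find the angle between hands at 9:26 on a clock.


Hour hand = 9×30 + 26×0.5 = 283.0°
Minute hand = 26×6 = 156°
Difference = |283.0 - 156| = 127.0°

127.0°


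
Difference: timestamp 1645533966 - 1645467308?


66658 seconds (18.5 hours / 0.77 days)

Difference = 1645533966 - 1645467308 = 66658 seconds
In hours: 66658 / 3600 ≈ 18.5
In days: 66658 / 86400 ≈ 0.77


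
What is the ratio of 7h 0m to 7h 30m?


14:15 (0.93)

Duration 1: 420 minutes
Duration 2: 450 minutes
Ratio = 420:450
GCD = 30
Simplified = 14:15
As a decimal: 14/15 ≈ 0.93


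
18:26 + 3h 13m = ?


21:39

Start: 1106 minutes from midnight
Add: 193 minutes
Total: 1299 minutes
Hours: 1299 ÷ 60 = 21 remainder 39


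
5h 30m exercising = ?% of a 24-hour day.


22.9%

Time: 330 minutes
Day: 1440 minutes
Percentage = (330/1440) × 100 ≈ 22.9%


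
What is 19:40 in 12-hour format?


7:40 PM

Hour: 19
19 - 12 = 7 → PM


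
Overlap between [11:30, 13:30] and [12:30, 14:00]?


60 minutes

Meeting A: 690-810 (in minutes from midnight)
Meeting B: 750-840
Overlap start = max(690, 750) = 750
Overlap end = min(810, 840) = 810
Overlap = max(0, 810 - 750) = 60 min


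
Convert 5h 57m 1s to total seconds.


21421 seconds

Hours: 5 × 3600 = 18000
Minutes: 57 × 60 = 3420
Seconds: 1
Total = 18000 + 3420 + 1 = 21421


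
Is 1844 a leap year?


Rules: divisible by 4 AND (not by 100 OR by 400)
1844 ÷ 4 = 461 exactly → divisible by 4
1844 ÷ 100 = 18 remainder 44 → not divisible by 100
Divisible by 4 but not by 100 → leap year

Yes


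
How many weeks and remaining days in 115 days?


Weeks: 115 ÷ 7 = 16 remainder 3

16 weeks 3 days


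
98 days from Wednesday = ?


Start: Wednesday (index 2)
(2 + 98) mod 7
= 100 mod 7
= 2
Index 2 → Wednesday

Wednesday


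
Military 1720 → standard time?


5:20 PM

Hour: 17
17 - 12 = 5 → PM


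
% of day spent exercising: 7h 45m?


Time: 465 minutes
Day: 1440 minutes
Percentage = (465/1440) × 100 ≈ 32.3%

32.3%


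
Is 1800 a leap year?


Rules: divisible by 4 AND (not by 100 OR by 400)
1800 ÷ 4 = 450 exactly → divisible by 4
1800 ÷ 100 = 18 exactly → divisible by 100
1800 ÷ 400 = 4 remainder 200 → not divisible by 400
Divisible by 100 but not by 400 → not a leap year

No


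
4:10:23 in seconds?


15023 seconds

Hours: 4 × 3600 = 14400
Minutes: 10 × 60 = 600
Seconds: 23
Total = 14400 + 600 + 23 = 15023


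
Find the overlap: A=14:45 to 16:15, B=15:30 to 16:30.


45 minutes

Meeting A: 885-975 (in minutes from midnight)
Meeting B: 930-990
Overlap start = max(885, 930) = 930
Overlap end = min(975, 990) = 975
Overlap = max(0, 975 - 930) = 45 min


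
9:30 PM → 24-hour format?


Input: 9:30 PM
PM: 9 + 12 = 21

21:30


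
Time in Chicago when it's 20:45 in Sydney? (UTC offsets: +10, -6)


04:45

Time difference = UTC-6 - UTC+10 = -16 hours
New hour = (20 -16) mod 24
= 4 mod 24 = 4
Minutes unchanged → 04:45


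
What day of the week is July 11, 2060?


Sunday

Zeller's congruence:
q=11, m=7, k=60, j=20
h = (11 + ⌊13×8/5⌋ + 60 + ⌊60/4⌋ + ⌊20/4⌋ - 2×20) mod 7
= (11 + 20 + 60 + 15 + 5 - 40) mod 7
= 71 mod 7 = 1
h=1 → Sunday


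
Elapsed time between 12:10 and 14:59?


End time in minutes: 14×60 + 59 = 899
Start time in minutes: 12×60 + 10 = 730
Difference = 899 - 730 = 169 minutes
= 2 hours 49 minutes

2h 49m


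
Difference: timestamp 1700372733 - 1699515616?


857117 seconds (238.1 hours / 9.92 days)

Difference = 1700372733 - 1699515616 = 857117 seconds
In hours: 857117 / 3600 ≈ 238.1
In days: 857117 / 86400 ≈ 9.92


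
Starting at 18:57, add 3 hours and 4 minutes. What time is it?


Start: 1137 minutes from midnight
Add: 184 minutes
Total: 1321 minutes
Hours: 1321 ÷ 60 = 22 remainder 1

22:01


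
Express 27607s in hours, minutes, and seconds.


7h 40m 7s

Hours: 27607 ÷ 3600 = 7 remainder 2407
Minutes: 2407 ÷ 60 = 40 remainder 7
Seconds: 7


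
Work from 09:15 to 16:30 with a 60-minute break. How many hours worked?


6h 15m (375 minutes)

Total time = (16×60+30) - (9×60+15)
= 990 - 555 = 435 min
Minus break: 435 - 60 = 375 min
= 6h 15m


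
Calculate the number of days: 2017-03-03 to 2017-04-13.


41 days

From March 3, 2017 to April 13, 2017
Rest of March 2017: 31 - 3 = 28
Days into April 2017: 13
Total = 28 + 13 = 41 days


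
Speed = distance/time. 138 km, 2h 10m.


63.7 km/h

Distance: 138 km
Time: 2h 10m = 130 min = 130/60 = 13/6 hours
Speed = 138 ÷ (13/6) = 138 × 6 / 13 = 828/13 ≈ 63.7 km/h


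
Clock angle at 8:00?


120.0°

Hour hand = 8×30 + 0×0.5 = 240.0°
Minute hand = 0×6 = 0°
Difference = |240.0 - 0| = 240.0°
Since > 180°: 360 - 240.0 = 120.0°


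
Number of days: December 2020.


31 days

Month: December (month 12)
December has 31 days


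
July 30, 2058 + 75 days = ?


Start: July 30, 2058
Add 75 days
July 30 → August 1: 31 - 30 + 1 = 2 days (75 - 2 = 73 left)
August 1 → September 1: 31 - 1 + 1 = 31 days (73 - 31 = 42 left)
September 1 → October 1: 30 - 1 + 1 = 30 days (42 - 30 = 12 left)
October 1 + 12 = October 13, 2058

October 13, 2058


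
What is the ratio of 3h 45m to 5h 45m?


Duration 1: 225 minutes
Duration 2: 345 minutes
Ratio = 225:345
GCD = 15
Simplified = 15:23
As a decimal: 15/23 ≈ 0.65

15:23 (0.65)


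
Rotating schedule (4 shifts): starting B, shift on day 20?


Shifts: A, B, C, D
Start: B (index 1)
Day 20: (1 + 20 - 1) mod 4
= 20 mod 4
= 0
Index 0 → shift A

Shift A


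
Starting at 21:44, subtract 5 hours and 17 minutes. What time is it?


Start: 1304 minutes from midnight
Subtract: 317 minutes
Remaining: 1304 - 317 = 987
Hours: 16, Minutes: 27

16:27


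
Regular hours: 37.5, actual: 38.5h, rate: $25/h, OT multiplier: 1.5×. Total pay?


Regular: 37.5h × $25 = $937.50
Overtime: 38.5 - 37.5 = 1.0h
OT pay: 1.0h × $25 × 1.5 = $37.50
Total = $937.50 + $37.50 = $975.00

$975.00


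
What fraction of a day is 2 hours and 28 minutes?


0.1028 (10.28%)

Total minutes: 2×60 + 28 = 148
Day = 24×60 = 1440 minutes
Fraction = 148/1440 ≈ 0.1028
As a percentage: 148/1440 × 100 ≈ 10.28%


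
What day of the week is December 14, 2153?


Friday

Zeller's congruence:
q=14, m=12, k=53, j=21
h = (14 + ⌊13×13/5⌋ + 53 + ⌊53/4⌋ + ⌊21/4⌋ - 2×21) mod 7
= (14 + 33 + 53 + 13 + 5 - 42) mod 7
= 76 mod 7 = 6
h=6 → Friday


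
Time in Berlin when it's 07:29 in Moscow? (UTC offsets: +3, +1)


05:29

Time difference = UTC+1 - UTC+3 = -2 hours
New hour = (7 -2) mod 24
= 5 mod 24 = 5
Minutes unchanged → 05:29


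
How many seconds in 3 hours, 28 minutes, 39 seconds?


12519 seconds

Hours: 3 × 3600 = 10800
Minutes: 28 × 60 = 1680
Seconds: 39
Total = 10800 + 1680 + 39 = 12519


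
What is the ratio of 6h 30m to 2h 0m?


Duration 1: 390 minutes
Duration 2: 120 minutes
Ratio = 390:120
GCD = 30
Simplified = 13:4
As a decimal: 13/4 = 3.25

13:4 (3.25)


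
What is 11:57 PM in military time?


23:57

Input: 11:57 PM
PM: 11 + 12 = 23


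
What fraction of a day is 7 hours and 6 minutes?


0.2958 (29.58%)

Total minutes: 7×60 + 6 = 426
Day = 24×60 = 1440 minutes
Fraction = 426/1440 ≈ 0.2958
As a percentage: 426/1440 × 100 ≈ 29.58%


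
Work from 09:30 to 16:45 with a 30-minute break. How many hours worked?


Total time = (16×60+45) - (9×60+30)
= 1005 - 570 = 435 min
Minus break: 435 - 30 = 405 min
= 6h 45m

6h 45m (405 minutes)


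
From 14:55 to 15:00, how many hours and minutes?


End time in minutes: 15×60 + 0 = 900
Start time in minutes: 14×60 + 55 = 895
Difference = 900 - 895 = 5 minutes
= 0 hours 5 minutes

0h 5m


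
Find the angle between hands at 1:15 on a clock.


Hour hand = 1×30 + 15×0.5 = 37.5°
Minute hand = 15×6 = 90°
Difference = |37.5 - 90| = 52.5°

52.5°


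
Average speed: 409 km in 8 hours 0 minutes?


51.1 km/h

Distance: 409 km
Time: 8 hours
Speed = 409 / 8 ≈ 51.1 km/h


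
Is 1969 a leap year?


No

Rules: divisible by 4 AND (not by 100 OR by 400)
1969 ÷ 4 = 492 remainder 1 → not divisible by 4
Not divisible by 4 → not a leap year


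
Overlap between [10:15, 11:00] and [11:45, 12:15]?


Meeting A: 615-660 (in minutes from midnight)
Meeting B: 705-735
Overlap start = max(615, 705) = 705
Overlap end = min(660, 735) = 660
Overlap = max(0, 660 - 705) = 0 min

0 minutes


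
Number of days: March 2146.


Month: March (month 3)
March has 31 days

31 days


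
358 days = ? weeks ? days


51 weeks 1 days

Weeks: 358 ÷ 7 = 51 remainder 1


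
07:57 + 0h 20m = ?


08:17

Start: 477 minutes from midnight
Add: 20 minutes
Total: 497 minutes
Hours: 497 ÷ 60 = 8 remainder 17


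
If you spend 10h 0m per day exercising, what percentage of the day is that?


41.7%

Time: 600 minutes
Day: 1440 minutes
Percentage = (600/1440) × 100 ≈ 41.7%


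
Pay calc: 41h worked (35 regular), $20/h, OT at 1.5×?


Regular: 35h × $20 = $700.00
Overtime: 41 - 35 = 6h
OT pay: 6h × $20 × 1.5 = $180.00
Total = $700.00 + $180.00 = $880.00

$880.00


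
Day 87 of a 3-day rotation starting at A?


Shift C

Shifts: A, B, C
Start: A (index 0)
Day 87: (0 + 87 - 1) mod 3
= 86 mod 3
= 2
Index 2 → shift C


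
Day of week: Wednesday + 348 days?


Monday

Start: Wednesday (index 2)
(2 + 348) mod 7
= 350 mod 7
= 0
Index 0 → Monday


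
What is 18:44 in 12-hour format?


6:44 PM

Hour: 18
18 - 12 = 6 → PM


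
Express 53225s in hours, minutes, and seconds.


14h 47m 5s

Hours: 53225 ÷ 3600 = 14 remainder 2825
Minutes: 2825 ÷ 60 = 47 remainder 5
Seconds: 5


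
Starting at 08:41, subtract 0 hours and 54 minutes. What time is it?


07:47

Start: 521 minutes from midnight
Subtract: 54 minutes
Remaining: 521 - 54 = 467
Hours: 7, Minutes: 47


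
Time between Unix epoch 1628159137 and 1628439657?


280520 seconds (77.9 hours / 3.25 days)

Difference = 1628439657 - 1628159137 = 280520 seconds
In hours: 280520 / 3600 ≈ 77.9
In days: 280520 / 86400 ≈ 3.25


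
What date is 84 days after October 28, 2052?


January 20, 2053

Start: October 28, 2052
Add 84 days
October 28 → November 1: 31 - 28 + 1 = 4 days (84 - 4 = 80 left)
November 1 → December 1: 30 - 1 + 1 = 30 days (80 - 30 = 50 left)
December 1 → January 1: 31 - 1 + 1 = 31 days (50 - 31 = 19 left)
January 1 + 19 = January 20, 2053


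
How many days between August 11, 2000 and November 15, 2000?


96 days

From August 11, 2000 to November 15, 2000
Rest of August 2000: 31 - 11 = 20
Full months: September 30, October 31
Days into November 2000: 15
Total = 20 + 30 + 31 + 15 = 96 days


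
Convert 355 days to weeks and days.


50 weeks 5 days

Weeks: 355 ÷ 7 = 50 remainder 5


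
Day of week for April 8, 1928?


Sunday

Zeller's congruence:
q=8, m=4, k=28, j=19
h = (8 + ⌊13×5/5⌋ + 28 + ⌊28/4⌋ + ⌊19/4⌋ - 2×19) mod 7
= (8 + 13 + 28 + 7 + 4 - 38) mod 7
= 22 mod 7 = 1
h=1 → Sunday


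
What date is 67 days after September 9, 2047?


Start: September 9, 2047
Add 67 days
September 9 → October 1: 30 - 9 + 1 = 22 days (67 - 22 = 45 left)
October 1 → November 1: 31 - 1 + 1 = 31 days (45 - 31 = 14 left)
November 1 + 14 = November 15, 2047

November 15, 2047


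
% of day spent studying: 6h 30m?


27.1%

Time: 390 minutes
Day: 1440 minutes
Percentage = (390/1440) × 100 ≈ 27.1%


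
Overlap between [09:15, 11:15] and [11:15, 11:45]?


0 minutes

Meeting A: 555-675 (in minutes from midnight)
Meeting B: 675-705
Overlap start = max(555, 675) = 675
Overlap end = min(675, 705) = 675
Overlap = max(0, 675 - 675) = 0 min


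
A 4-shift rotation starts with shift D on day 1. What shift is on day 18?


Shift A

Shifts: A, B, C, D
Start: D (index 3)
Day 18: (3 + 18 - 1) mod 4
= 20 mod 4
= 0
Index 0 → shift A


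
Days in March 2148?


31 days

Month: March (month 3)
March has 31 days


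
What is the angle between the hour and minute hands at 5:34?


37.0°

Hour hand = 5×30 + 34×0.5 = 167.0°
Minute hand = 34×6 = 204°
Difference = |167.0 - 204| = 37.0°


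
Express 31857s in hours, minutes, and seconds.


8h 50m 57s

Hours: 31857 ÷ 3600 = 8 remainder 3057
Minutes: 3057 ÷ 60 = 50 remainder 57
Seconds: 57


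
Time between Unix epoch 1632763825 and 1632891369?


Difference = 1632891369 - 1632763825 = 127544 seconds
In hours: 127544 / 3600 ≈ 35.4
In days: 127544 / 86400 ≈ 1.48

127544 seconds (35.4 hours / 1.48 days)


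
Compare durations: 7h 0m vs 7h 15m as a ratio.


28:29 (0.97)

Duration 1: 420 minutes
Duration 2: 435 minutes
Ratio = 420:435
GCD = 15
Simplified = 28:29
As a decimal: 28/29 ≈ 0.97


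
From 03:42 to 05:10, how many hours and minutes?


1h 28m

End time in minutes: 5×60 + 10 = 310
Start time in minutes: 3×60 + 42 = 222
Difference = 310 - 222 = 88 minutes
= 1 hours 28 minutes


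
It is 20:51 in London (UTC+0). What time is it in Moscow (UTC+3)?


Time difference = UTC+3 - UTC+0 = +3 hours
New hour = (20 + 3) mod 24
= 23 mod 24 = 23
Minutes unchanged → 23:51

23:51


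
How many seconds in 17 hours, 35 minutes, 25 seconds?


Hours: 17 × 3600 = 61200
Minutes: 35 × 60 = 2100
Seconds: 25
Total = 61200 + 2100 + 25 = 63325

63325 seconds


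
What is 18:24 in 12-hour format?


Hour: 18
18 - 12 = 6 → PM

6:24 PM


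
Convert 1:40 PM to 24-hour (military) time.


Input: 1:40 PM
PM: 1 + 12 = 13

13:40


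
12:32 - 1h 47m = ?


Start: 752 minutes from midnight
Subtract: 107 minutes
Remaining: 752 - 107 = 645
Hours: 10, Minutes: 45

10:45


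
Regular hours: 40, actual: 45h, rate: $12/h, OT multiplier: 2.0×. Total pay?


$600.00

Regular: 40h × $12 = $480.00
Overtime: 45 - 40 = 5h
OT pay: 5h × $12 × 2.0 = $120.00
Total = $480.00 + $120.00 = $600.00


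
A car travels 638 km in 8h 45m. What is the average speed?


72.9 km/h

Distance: 638 km
Time: 8h 45m = 525 min = 525/60 = 35/4 hours
Speed = 638 ÷ (35/4) = 638 × 4 / 35 = 2552/35 ≈ 72.9 km/h


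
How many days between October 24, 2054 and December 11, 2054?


From October 24, 2054 to December 11, 2054
Rest of October 2054: 31 - 24 = 7
Full months: November 30
Days into December 2054: 11
Total = 7 + 30 + 11 = 48 days

48 days


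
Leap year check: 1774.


No

Rules: divisible by 4 AND (not by 100 OR by 400)
1774 ÷ 4 = 443 remainder 2 → not divisible by 4
Not divisible by 4 → not a leap year


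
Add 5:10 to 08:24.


Start: 504 minutes from midnight
Add: 310 minutes
Total: 814 minutes
Hours: 814 ÷ 60 = 13 remainder 34

13:34


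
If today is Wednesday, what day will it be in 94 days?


Start: Wednesday (index 2)
(2 + 94) mod 7
= 96 mod 7
= 5
Index 5 → Saturday

Saturday


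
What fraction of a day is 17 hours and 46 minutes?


Total minutes: 17×60 + 46 = 1066
Day = 24×60 = 1440 minutes
Fraction = 1066/1440 ≈ 0.7403
As a percentage: 1066/1440 × 100 ≈ 74.03%

0.7403 (74.03%)


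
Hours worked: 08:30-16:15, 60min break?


Total time = (16×60+15) - (8×60+30)
= 975 - 510 = 465 min
Minus break: 465 - 60 = 405 min
= 6h 45m

6h 45m (405 minutes)


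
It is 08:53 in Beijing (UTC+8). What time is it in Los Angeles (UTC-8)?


Time difference = UTC-8 - UTC+8 = -16 hours
New hour = (8 -16) mod 24
= -8 mod 24 = 16
Minutes unchanged → 16:53; -8 < 0 → previous day

16:53 (previous day)


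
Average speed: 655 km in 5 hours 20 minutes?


Distance: 655 km
Time: 5h 20m = 320 min = 320/60 = 16/3 hours
Speed = 655 ÷ (16/3) = 655 × 3 / 16 = 1965/16 ≈ 122.8 km/h

122.8 km/h


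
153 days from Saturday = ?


Friday

Start: Saturday (index 5)
(5 + 153) mod 7
= 158 mod 7
= 4
Index 4 → Friday


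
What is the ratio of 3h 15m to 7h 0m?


13:28 (0.46)

Duration 1: 195 minutes
Duration 2: 420 minutes
Ratio = 195:420
GCD = 15
Simplified = 13:28
As a decimal: 13/28 ≈ 0.46


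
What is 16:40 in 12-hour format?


4:40 PM

Hour: 16
16 - 12 = 4 → PM


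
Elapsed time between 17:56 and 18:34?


End time in minutes: 18×60 + 34 = 1114
Start time in minutes: 17×60 + 56 = 1076
Difference = 1114 - 1076 = 38 minutes
= 0 hours 38 minutes

0h 38m


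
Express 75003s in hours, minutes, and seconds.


20h 50m 3s

Hours: 75003 ÷ 3600 = 20 remainder 3003
Minutes: 3003 ÷ 60 = 50 remainder 3
Seconds: 3
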